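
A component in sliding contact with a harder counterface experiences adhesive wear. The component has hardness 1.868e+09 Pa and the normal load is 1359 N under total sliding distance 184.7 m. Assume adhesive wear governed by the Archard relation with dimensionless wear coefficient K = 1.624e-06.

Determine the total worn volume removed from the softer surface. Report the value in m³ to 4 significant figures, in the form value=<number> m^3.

value=2.182e-10 m^3

The intermediates are shown rounded, and all arithmetic maintains exact precision. Rounded just once, at four significant digits.
In SI base units, W = 1359 N, H = 1.868e+09 Pa, K = 1.624e-06.
Volume removed: V = K·W·L/H = 1.624e-06 · 1359 · 184.7 / 1.868e+09 = 2.182e-10 m³.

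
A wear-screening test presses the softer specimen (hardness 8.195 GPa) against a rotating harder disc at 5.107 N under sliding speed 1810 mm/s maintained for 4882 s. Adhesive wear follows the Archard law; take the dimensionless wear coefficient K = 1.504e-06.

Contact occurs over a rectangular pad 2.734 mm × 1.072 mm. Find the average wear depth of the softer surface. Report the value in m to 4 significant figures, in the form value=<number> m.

The computation holds full float precision; displayed values are rounded, and a single final rounding: four significant figures.
Sliding speed v = 1810 mm/s = 1.810 m/s. Distance L = v·t = 1.810 m/s × 4882 s = 8836 m.
Hardness H = 8.195 GPa = 8.195e+09 Pa.
Pad sides 2.734 mm × 1.072 mm = 0.002734 m × 0.001072 m. Contact area A = 0.002734 m × 0.001072 m = 2.931e-06 m².
As SI base values: W = 5.107 N, H = 8.195e+09 Pa, K = 1.504e-06.
Worn volume V = K·W·L/H = 1.504e-06 · 5.107 · 8836 / 8.195e+09 = 8.282e-12 m³.
Mean wear depth h = V/A = 8.282e-12 / 2.931e-06 = 2.826e-06 m.

value=2.826e-06 m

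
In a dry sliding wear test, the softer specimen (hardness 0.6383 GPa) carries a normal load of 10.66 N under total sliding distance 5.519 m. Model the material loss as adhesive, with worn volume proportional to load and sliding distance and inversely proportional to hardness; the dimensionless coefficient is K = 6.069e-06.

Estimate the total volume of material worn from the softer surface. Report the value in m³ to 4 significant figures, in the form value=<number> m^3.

The algebra runs at full precision, and the intermediates are printed rounded. Rounded once at the end, at four significant figures.
Convert: Hardness H = 0.6383 GPa = 6.383e+08 Pa.
As SI base values: W = 10.66 N, H = 6.383e+08 Pa, K = 6.069e-06.
Volume removed: V = K·W·L/H = 6.069e-06 · 10.66 · 5.519 / 6.383e+08 = 5.594e-13 m³.

value=5.594e-13 m^3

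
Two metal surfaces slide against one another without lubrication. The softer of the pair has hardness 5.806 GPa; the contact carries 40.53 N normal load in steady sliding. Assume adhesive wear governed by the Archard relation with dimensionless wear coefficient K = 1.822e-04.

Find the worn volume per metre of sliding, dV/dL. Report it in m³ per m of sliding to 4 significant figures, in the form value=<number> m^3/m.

value=1.272e-12 m^3/m

The algebra keeps exact precision; the intermediates are shown rounded — a lone final rounding to 4 significant digits.
Convert: Hardness H = 5.806 GPa = 5.806e+09 Pa.
Restated in SI base units: W = 40.53 N, H = 5.806e+09 Pa, K = 1.822e-04.
Wear rate dV/dL = K·W/H: 1.822e-04 · 40.53 / 5.806e+09 = 1.272e-12 m³/m.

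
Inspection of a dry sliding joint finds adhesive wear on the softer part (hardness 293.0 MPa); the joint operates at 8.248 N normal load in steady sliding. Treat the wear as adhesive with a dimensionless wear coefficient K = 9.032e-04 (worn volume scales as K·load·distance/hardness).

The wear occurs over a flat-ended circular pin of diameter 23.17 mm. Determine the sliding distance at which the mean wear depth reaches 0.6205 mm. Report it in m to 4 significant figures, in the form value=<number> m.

Intermediate values appear rounded — all working math maintains full precision — a lone final rounding: 4 significant digits.
Convert: Hardness H = 293.0 MPa = 2.930e+08 Pa.
Convert: Pin diameter d = 23.17 mm = 0.02317 m. Contact area A = π·d²/4 = π·(0.02317 m)²/4 = 4.216e-04 m².
Convert: Depth limit h_lim = 0.6205 mm = 6.205e-04 m.
Restated in SI base units: W = 8.248 N, H = 2.930e+08 Pa, K = 9.032e-04.
Permissible volume V_lim = h_lim·A = 6.205e-04 · 4.216e-04 = 2.616e-07 m³.
Thus life L = V_lim·H/(K·W) = 2.616e-07 · 2.930e+08 / (9.032e-04 · 8.248) = 1.029e+04 m.

value=1.029e+04 m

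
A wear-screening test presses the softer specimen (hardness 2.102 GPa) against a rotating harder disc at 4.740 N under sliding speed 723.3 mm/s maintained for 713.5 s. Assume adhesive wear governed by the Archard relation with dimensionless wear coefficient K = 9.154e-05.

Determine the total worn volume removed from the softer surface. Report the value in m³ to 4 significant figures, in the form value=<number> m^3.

The algebra keeps full precision. Shown intermediates are rounded — rounded once at the end, at four significant digits.
Sliding speed v = 723.3 mm/s = 0.7233 m/s. The distance L = v·t = 0.7233 m/s × 713.5 s = 516.1 m.
Hardness H = 2.102 GPa = 2.102e+09 Pa.
Working in SI base units: W = 4.740 N, H = 2.102e+09 Pa, K = 9.154e-05.
Archard relation: V = K·W·L/H = 9.154e-05 · 4.740 · 516.1 / 2.102e+09 = 1.065e-10 m³.

value=1.065e-10 m^3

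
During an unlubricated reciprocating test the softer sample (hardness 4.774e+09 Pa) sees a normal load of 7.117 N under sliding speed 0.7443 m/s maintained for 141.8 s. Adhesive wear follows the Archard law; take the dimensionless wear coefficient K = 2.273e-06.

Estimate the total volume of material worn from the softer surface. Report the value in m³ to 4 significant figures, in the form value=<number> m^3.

value=3.576e-13 m^3

The computation runs at exact precision. The intermediates are displayed rounded, and one final rounding to four significant figures.
Convert: Path length L = v·t = 0.7443 m/s × 141.8 s = 105.5 m.
Expressed in SI base units: W = 7.117 N, H = 4.774e+09 Pa, K = 2.273e-06.
Archard relation: V = K·W·L/H = 2.273e-06 · 7.117 · 105.5 / 4.774e+09 = 3.576e-13 m³.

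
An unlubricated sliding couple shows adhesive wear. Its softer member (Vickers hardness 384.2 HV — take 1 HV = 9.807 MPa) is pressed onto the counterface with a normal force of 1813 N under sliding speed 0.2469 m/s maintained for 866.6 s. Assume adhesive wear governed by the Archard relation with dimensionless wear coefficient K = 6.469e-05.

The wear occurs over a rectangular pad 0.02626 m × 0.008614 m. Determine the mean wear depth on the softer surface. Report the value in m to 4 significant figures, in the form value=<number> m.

The computation runs at full precision. The intermediates are printed rounded — a single final rounding, at 4 significant figures.
The distance L = v·t = 0.2469 m/s × 866.6 s = 214.0 m.
Hardness H = 384.2 HV × 9.807 MPa/HV = 3768 MPa = 3.768e+09 Pa.
Contact area A = 0.02626 m × 0.008614 m = 2.262e-04 m².
In SI base units, W = 1813 N, H = 3.768e+09 Pa, K = 6.469e-05.
By Archard's law, V = K·W·L/H = 6.469e-05 · 1813 · 214.0 / 3.768e+09 = 6.660e-09 m³.
Wear depth h = V/A = 6.660e-09 / 2.262e-04 = 2.944e-05 m.

value=2.944e-05 m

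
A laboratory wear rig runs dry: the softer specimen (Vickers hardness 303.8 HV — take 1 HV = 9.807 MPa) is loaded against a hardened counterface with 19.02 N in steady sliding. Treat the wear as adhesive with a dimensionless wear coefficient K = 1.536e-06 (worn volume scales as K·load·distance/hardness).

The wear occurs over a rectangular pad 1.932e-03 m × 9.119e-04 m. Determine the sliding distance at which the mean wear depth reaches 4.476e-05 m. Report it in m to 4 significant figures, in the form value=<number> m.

All arithmetic runs at full float precision. Intermediate values are displayed rounded — rounded just once: 4 significant figures.
Hardness H = 303.8 HV × 9.807 MPa/HV = 2979 MPa = 2.979e+09 Pa.
Contact area A = 1.932e-03 m × 9.119e-04 m = 1.762e-06 m².
Expressed in SI base units: W = 19.02 N, H = 2.979e+09 Pa, K = 1.536e-06.
Allowed volume V_lim = h_lim·A = 4.476e-05 · 1.762e-06 = 7.886e-11 m³.
Inverting, life L = V_lim·H/(K·W) = 7.886e-11 · 2.979e+09 / (1.536e-06 · 19.02) = 8042 m.

value=8042 m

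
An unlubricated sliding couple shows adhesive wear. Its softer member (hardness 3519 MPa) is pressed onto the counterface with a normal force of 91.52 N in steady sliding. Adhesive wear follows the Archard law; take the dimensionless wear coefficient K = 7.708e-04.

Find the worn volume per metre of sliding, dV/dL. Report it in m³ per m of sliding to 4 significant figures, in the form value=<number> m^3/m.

value=2.005e-11 m^3/m

The computation runs at full precision. Intermediates are shown rounded; one last rounding to 4 significant figures.
Hardness H = 3519 MPa = 3.519e+09 Pa.
Expressed in SI base units: W = 91.52 N, H = 3.519e+09 Pa, K = 7.708e-04.
Sliding wear rate dV/dL = K·W/H — distance-free: 7.708e-04 · 91.52 / 3.519e+09 = 2.005e-11 m³/m.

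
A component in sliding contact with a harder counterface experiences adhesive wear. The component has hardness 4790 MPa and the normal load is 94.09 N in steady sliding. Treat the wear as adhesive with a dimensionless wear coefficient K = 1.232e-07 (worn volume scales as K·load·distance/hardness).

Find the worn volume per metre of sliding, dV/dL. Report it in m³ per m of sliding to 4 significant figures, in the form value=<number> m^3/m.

value=2.420e-15 m^3/m

The intermediates appear rounded — every step keeps exact precision; one final rounding to 4 significant digits.
Hardness H = 4790 MPa = 4.790e+09 Pa.
Collected in SI base units: W = 94.09 N, H = 4.790e+09 Pa, K = 1.232e-07.
The wear rate dV/dL = K·W/H: 1.232e-07 · 94.09 / 4.790e+09 = 2.420e-15 m³/m.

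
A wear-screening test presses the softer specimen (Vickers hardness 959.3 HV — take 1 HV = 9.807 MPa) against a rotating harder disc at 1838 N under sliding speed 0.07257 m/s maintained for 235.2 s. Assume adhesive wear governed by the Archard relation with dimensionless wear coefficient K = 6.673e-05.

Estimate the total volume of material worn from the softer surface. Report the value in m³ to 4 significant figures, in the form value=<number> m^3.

The computation carries full precision — quoted intermediates are rounded — rounded once at the end to four significant digits.
Sliding distance L = v·t = 0.07257 m/s × 235.2 s = 17.07 m.
Hardness H = 959.3 HV × 9.807 MPa/HV = 9408 MPa = 9.408e+09 Pa.
SI base units throughout: W = 1838 N, H = 9.408e+09 Pa, K = 6.673e-05.
By Archard's law, V = K·W·L/H = 6.673e-05 · 1838 · 17.07 / 9.408e+09 = 2.225e-10 m³.

value=2.225e-10 m^3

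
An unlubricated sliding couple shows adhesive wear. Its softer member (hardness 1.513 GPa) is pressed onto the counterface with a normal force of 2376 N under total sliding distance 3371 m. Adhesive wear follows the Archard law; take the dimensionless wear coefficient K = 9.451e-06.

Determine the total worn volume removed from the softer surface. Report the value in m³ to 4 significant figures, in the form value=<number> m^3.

The algebra runs at exact precision — the intermediates are displayed rounded. Rounded once at the end, at four significant digits.
Convert: Hardness H = 1.513 GPa = 1.513e+09 Pa.
Restated in SI base units: W = 2376 N, H = 1.513e+09 Pa, K = 9.451e-06.
Apply Archard: V = K·W·L/H = 9.451e-06 · 2376 · 3371 / 1.513e+09 = 5.003e-08 m³.

value=5.003e-08 m^3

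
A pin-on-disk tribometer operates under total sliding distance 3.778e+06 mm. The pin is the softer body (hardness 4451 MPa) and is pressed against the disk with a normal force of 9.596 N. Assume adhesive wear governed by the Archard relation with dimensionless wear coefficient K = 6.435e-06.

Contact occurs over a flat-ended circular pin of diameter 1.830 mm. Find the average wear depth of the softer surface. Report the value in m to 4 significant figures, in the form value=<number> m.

value=1.993e-05 m

All arithmetic maintains full precision — intermediate values are displayed rounded — a lone final rounding, at four significant digits.
Total distance L = 3.778e+06 mm = 3778 m.
Hardness H = 4451 MPa = 4.451e+09 Pa.
Pin diameter d = 1.830 mm = 0.001830 m. Contact area A = π·d²/4 = π·(0.001830 m)²/4 = 2.630e-06 m².
Working in SI base units: W = 9.596 N, H = 4.451e+09 Pa, K = 6.435e-06.
Archard relation: V = K·W·L/H = 6.435e-06 · 9.596 · 3778 / 4.451e+09 = 5.241e-11 m³.
Mean wear depth h = V/A = 5.241e-11 / 2.630e-06 = 1.993e-05 m.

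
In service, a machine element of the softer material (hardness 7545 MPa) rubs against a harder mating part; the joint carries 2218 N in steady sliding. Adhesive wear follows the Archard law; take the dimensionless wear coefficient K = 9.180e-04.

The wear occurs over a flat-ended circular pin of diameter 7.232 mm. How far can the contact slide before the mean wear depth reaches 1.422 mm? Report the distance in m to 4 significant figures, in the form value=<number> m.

All arithmetic runs at full precision. Shown intermediates are rounded. Rounded once at the end, at 4 significant figures.
Hardness H = 7545 MPa = 7.545e+09 Pa.
Pin diameter d = 7.232 mm = 0.007232 m. Contact area A = π·d²/4 = π·(0.007232 m)²/4 = 4.108e-05 m².
Depth limit h_lim = 1.422 mm = 0.001422 m.
Restated in SI base units: W = 2218 N, H = 7.545e+09 Pa, K = 9.180e-04.
Wearable volume V_lim = h_lim·A = 0.001422 · 4.108e-05 = 5.841e-08 m³.
Inverting, life L = V_lim·H/(K·W) = 5.841e-08 · 7.545e+09 / (9.180e-04 · 2218) = 216.5 m.

value=216.5 m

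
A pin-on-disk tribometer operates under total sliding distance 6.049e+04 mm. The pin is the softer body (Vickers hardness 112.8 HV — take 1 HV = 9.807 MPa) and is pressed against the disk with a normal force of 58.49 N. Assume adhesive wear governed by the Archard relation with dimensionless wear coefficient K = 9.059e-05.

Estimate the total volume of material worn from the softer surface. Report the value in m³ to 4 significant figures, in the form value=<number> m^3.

value=2.897e-10 m^3

All arithmetic keeps full precision. Intermediate values are shown rounded; rounded just once to 4 significant digits.
Convert: Total distance L = 6.049e+04 mm = 60.49 m.
Convert: Hardness H = 112.8 HV × 9.807 MPa/HV = 1106 MPa = 1.106e+09 Pa.
Working in SI base units: W = 58.49 N, H = 1.106e+09 Pa, K = 9.059e-05.
Volume removed: V = K·W·L/H = 9.059e-05 · 58.49 · 60.49 / 1.106e+09 = 2.897e-10 m³.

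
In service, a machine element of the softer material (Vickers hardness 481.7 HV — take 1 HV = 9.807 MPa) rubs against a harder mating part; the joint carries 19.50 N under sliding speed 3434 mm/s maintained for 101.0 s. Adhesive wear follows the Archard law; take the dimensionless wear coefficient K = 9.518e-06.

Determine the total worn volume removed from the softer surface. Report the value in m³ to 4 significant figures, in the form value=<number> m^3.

The algebra runs at full float precision; intermediates are displayed rounded — rounded once at the end to 4 significant digits.
Convert: Sliding speed v = 3434 mm/s = 3.434 m/s. Distance covered L = v·t = 3.434 m/s × 101.0 s = 346.8 m.
Convert: Hardness H = 481.7 HV × 9.807 MPa/HV = 4724 MPa = 4.724e+09 Pa.
In SI base units, W = 19.50 N, H = 4.724e+09 Pa, K = 9.518e-06.
Worn volume V = K·W·L/H = 9.518e-06 · 19.50 · 346.8 / 4.724e+09 = 1.363e-11 m³.

value=1.363e-11 m^3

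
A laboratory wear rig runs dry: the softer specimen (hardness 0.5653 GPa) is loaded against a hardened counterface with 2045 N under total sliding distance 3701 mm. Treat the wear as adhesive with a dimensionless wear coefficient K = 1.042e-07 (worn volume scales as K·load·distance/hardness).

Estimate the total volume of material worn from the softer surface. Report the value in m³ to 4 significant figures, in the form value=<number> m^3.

value=1.395e-12 m^3

Every step holds exact precision; the intermediates appear rounded. Rounded once at the end: 4 significant figures.
The distance L = 3701 mm = 3.701 m.
Hardness H = 0.5653 GPa = 5.653e+08 Pa.
As SI base values: W = 2045 N, H = 5.653e+08 Pa, K = 1.042e-07.
The Archard volume V = K·W·L/H = 1.042e-07 · 2045 · 3.701 / 5.653e+08 = 1.395e-12 m³.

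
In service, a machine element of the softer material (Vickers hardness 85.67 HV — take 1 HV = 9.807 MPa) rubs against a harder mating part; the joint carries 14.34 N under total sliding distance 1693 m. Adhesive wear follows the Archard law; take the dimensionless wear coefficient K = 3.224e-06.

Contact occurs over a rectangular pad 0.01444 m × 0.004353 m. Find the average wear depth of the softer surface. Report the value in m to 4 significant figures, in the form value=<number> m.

value=1.482e-06 m

The intermediates are shown rounded. The algebra runs at exact precision, and rounded just once, at four significant figures.
Convert: Hardness H = 85.67 HV × 9.807 MPa/HV = 840.2 MPa = 8.402e+08 Pa.
Convert: Contact area A = 0.01444 m × 0.004353 m = 6.286e-05 m².
Working in SI base units: W = 14.34 N, H = 8.402e+08 Pa, K = 3.224e-06.
Archard relation: V = K·W·L/H = 3.224e-06 · 14.34 · 1693 / 8.402e+08 = 9.316e-11 m³.
Wear depth h = V/A = 9.316e-11 / 6.286e-05 = 1.482e-06 m.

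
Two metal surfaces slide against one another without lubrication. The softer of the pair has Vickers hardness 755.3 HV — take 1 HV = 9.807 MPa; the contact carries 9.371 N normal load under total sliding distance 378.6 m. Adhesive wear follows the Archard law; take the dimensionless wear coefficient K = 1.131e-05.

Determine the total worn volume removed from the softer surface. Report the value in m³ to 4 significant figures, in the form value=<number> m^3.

The computation carries exact precision. Intermediate values are printed rounded; a lone final rounding, at 4 significant figures.
Hardness H = 755.3 HV × 9.807 MPa/HV = 7407 MPa = 7.407e+09 Pa.
Collected in SI base units: W = 9.371 N, H = 7.407e+09 Pa, K = 1.131e-05.
Apply Archard: V = K·W·L/H = 1.131e-05 · 9.371 · 378.6 / 7.407e+09 = 5.417e-12 m³.

value=5.417e-12 m^3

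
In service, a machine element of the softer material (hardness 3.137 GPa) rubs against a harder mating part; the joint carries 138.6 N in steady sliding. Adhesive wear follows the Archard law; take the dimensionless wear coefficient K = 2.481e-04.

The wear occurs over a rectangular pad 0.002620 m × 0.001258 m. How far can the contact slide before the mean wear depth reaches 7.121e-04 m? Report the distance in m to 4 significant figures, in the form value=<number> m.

All arithmetic maintains full precision. The intermediates are printed rounded, and a single final rounding: four significant figures.
Convert: Hardness H = 3.137 GPa = 3.137e+09 Pa.
Convert: Contact area A = 0.002620 m × 0.001258 m = 3.296e-06 m².
Working in SI base units: W = 138.6 N, H = 3.137e+09 Pa, K = 2.481e-04.
Limit volume V_lim = h_lim·A = 7.121e-04 · 3.296e-06 = 2.347e-09 m³.
Inverting, life L = V_lim·H/(K·W) = 2.347e-09 · 3.137e+09 / (2.481e-04 · 138.6) = 214.1 m.

value=214.1 m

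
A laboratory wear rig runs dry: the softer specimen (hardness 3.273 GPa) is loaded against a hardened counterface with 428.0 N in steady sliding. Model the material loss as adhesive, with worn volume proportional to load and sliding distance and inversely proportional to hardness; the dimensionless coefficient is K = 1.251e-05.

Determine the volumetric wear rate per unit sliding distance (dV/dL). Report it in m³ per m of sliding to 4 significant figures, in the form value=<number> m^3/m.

The algebra keeps full precision — displayed values are rounded. Rounded just once: 4 significant digits.
Convert: Hardness H = 3.273 GPa = 3.273e+09 Pa.
As SI base values: W = 428.0 N, H = 3.273e+09 Pa, K = 1.251e-05.
Rate of wear dV/dL = K·W/H (independent of L): 1.251e-05 · 428.0 / 3.273e+09 = 1.636e-12 m³/m.

value=1.636e-12 m^3/m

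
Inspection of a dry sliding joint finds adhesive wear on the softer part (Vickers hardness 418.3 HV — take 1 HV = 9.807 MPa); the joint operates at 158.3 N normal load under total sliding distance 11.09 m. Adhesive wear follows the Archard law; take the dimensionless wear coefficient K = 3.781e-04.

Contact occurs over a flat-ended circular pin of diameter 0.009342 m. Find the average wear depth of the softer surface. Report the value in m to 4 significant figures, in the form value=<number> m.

value=2.361e-06 m

The intermediates are displayed rounded — all arithmetic maintains full precision, and rounded once at the end to four significant digits.
Hardness H = 418.3 HV × 9.807 MPa/HV = 4102 MPa = 4.102e+09 Pa.
Contact area A = π·d²/4 = π·(0.009342 m)²/4 = 6.854e-05 m².
Collected in SI base units: W = 158.3 N, H = 4.102e+09 Pa, K = 3.781e-04.
By Archard's law, V = K·W·L/H = 3.781e-04 · 158.3 · 11.09 / 4.102e+09 = 1.618e-10 m³.
Wear depth h = V/A = 1.618e-10 / 6.854e-05 = 2.361e-06 m.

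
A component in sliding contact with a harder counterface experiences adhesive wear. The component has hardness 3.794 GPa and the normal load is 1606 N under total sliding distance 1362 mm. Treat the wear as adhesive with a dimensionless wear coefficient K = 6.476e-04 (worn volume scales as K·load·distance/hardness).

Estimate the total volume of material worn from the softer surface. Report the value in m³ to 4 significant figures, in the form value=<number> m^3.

value=3.734e-10 m^3

All arithmetic keeps full precision; intermediate values are displayed rounded; one final rounding to four significant digits.
Convert: Distance covered L = 1362 mm = 1.362 m.
Convert: Hardness H = 3.794 GPa = 3.794e+09 Pa.
Expressed in SI base units: W = 1606 N, H = 3.794e+09 Pa, K = 6.476e-04.
The Archard volume V = K·W·L/H = 6.476e-04 · 1606 · 1.362 / 3.794e+09 = 3.734e-10 m³.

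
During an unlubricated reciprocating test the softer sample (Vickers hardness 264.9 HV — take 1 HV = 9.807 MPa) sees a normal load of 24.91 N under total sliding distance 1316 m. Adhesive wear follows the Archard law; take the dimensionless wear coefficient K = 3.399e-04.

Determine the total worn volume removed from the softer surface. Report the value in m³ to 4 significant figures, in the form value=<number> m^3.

Every step keeps full precision, and the intermediates appear rounded — a single final rounding, at 4 significant figures.
Convert: Hardness H = 264.9 HV × 9.807 MPa/HV = 2598 MPa = 2.598e+09 Pa.
Collected in SI base units: W = 24.91 N, H = 2.598e+09 Pa, K = 3.399e-04.
Volume removed: V = K·W·L/H = 3.399e-04 · 24.91 · 1316 / 2.598e+09 = 4.289e-09 m³.

value=4.289e-09 m^3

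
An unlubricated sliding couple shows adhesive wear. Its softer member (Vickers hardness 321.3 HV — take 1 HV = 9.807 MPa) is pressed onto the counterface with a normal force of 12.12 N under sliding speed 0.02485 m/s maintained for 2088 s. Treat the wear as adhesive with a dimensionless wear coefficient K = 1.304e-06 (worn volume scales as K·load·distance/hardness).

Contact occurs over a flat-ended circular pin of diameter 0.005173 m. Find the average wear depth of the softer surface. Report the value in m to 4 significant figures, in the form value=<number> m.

All working math keeps exact precision, and intermediates appear rounded. Rounded just once to 4 significant figures.
Path length L = v·t = 0.02485 m/s × 2088 s = 51.89 m.
Hardness H = 321.3 HV × 9.807 MPa/HV = 3151 MPa = 3.151e+09 Pa.
Contact area A = π·d²/4 = π·(0.005173 m)²/4 = 2.102e-05 m².
Collected in SI base units: W = 12.12 N, H = 3.151e+09 Pa, K = 1.304e-06.
Archard volume V = K·W·L/H = 1.304e-06 · 12.12 · 51.89 / 3.151e+09 = 2.602e-13 m³.
Average depth h = V/A = 2.602e-13 / 2.102e-05 = 1.238e-08 m.

value=1.238e-08 m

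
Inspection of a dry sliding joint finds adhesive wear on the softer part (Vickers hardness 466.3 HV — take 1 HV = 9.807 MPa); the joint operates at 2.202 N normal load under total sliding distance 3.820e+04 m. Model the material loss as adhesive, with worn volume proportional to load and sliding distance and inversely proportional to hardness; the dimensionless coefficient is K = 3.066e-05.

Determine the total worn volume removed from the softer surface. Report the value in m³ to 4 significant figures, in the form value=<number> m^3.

value=5.640e-10 m^3

Every step runs at exact precision. Intermediates are shown rounded — one last rounding, at 4 significant digits.
Convert: Hardness H = 466.3 HV × 9.807 MPa/HV = 4573 MPa = 4.573e+09 Pa.
In SI base units: W = 2.202 N, H = 4.573e+09 Pa, K = 3.066e-05.
Archard volume V = K·W·L/H = 3.066e-05 · 2.202 · 3.820e+04 / 4.573e+09 = 5.640e-10 m³.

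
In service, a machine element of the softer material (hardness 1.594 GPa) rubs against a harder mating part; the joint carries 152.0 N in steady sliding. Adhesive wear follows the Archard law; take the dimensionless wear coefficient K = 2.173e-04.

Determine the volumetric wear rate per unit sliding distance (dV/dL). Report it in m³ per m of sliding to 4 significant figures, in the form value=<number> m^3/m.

value=2.072e-11 m^3/m

Each operation carries exact precision, and the intermediates are shown rounded; one final rounding, at 4 significant figures.
Hardness H = 1.594 GPa = 1.594e+09 Pa.
SI base units throughout: W = 152.0 N, H = 1.594e+09 Pa, K = 2.173e-04.
Rate of wear dV/dL = K·W/H, per unit distance: 2.173e-04 · 152.0 / 1.594e+09 = 2.072e-11 m³/m.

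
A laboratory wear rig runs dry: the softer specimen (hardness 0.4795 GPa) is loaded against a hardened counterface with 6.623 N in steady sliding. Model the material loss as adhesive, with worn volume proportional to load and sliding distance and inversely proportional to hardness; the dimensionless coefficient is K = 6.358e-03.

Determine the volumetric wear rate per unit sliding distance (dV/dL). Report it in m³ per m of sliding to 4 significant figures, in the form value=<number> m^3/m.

value=8.782e-11 m^3/m

The computation holds full float precision, and intermediates are printed rounded — rounded just once: four significant figures.
Hardness H = 0.4795 GPa = 4.795e+08 Pa.
In SI base units: W = 6.623 N, H = 4.795e+08 Pa, K = 6.358e-03.
Volumetric rate dV/dL = K·W/H, so: 6.358e-03 · 6.623 / 4.795e+08 = 8.782e-11 m³/m.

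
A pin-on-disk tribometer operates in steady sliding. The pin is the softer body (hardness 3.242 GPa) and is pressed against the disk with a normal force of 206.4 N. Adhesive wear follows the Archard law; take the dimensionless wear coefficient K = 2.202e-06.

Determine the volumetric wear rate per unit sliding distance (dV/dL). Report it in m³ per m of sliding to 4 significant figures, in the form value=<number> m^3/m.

Intermediate values are displayed rounded, and all working math keeps full float precision. Rounded once at the end, at 4 significant figures.
Hardness H = 3.242 GPa = 3.242e+09 Pa.
Working in SI base units: W = 206.4 N, H = 3.242e+09 Pa, K = 2.202e-06.
Sliding wear rate dV/dL = K·W/H, so: 2.202e-06 · 206.4 / 3.242e+09 = 1.402e-13 m³/m.

value=1.402e-13 m^3/m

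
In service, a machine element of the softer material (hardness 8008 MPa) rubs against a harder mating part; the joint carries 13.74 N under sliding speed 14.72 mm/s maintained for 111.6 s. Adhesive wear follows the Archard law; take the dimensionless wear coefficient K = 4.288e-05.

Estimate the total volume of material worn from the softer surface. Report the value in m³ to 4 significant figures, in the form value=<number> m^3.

Quoted intermediates are rounded — all working math keeps full float precision; a lone final rounding to 4 significant figures.
Convert: Sliding speed v = 14.72 mm/s = 0.01472 m/s. Total distance L = v·t = 0.01472 m/s × 111.6 s = 1.643 m.
Convert: Hardness H = 8008 MPa = 8.008e+09 Pa.
Expressed in SI base units: W = 13.74 N, H = 8.008e+09 Pa, K = 4.288e-05.
Archard volume V = K·W·L/H = 4.288e-05 · 13.74 · 1.643 / 8.008e+09 = 1.209e-13 m³.

value=1.209e-13 m^3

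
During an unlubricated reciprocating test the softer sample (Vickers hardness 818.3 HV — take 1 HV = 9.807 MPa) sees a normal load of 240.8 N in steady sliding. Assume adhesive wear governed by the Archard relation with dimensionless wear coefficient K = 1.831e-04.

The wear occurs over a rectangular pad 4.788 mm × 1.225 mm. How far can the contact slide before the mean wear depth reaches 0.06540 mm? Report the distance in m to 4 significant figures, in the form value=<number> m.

value=69.82 m

Every step runs at exact precision, and intermediates are printed rounded; one final rounding to 4 significant figures.
Hardness H = 818.3 HV × 9.807 MPa/HV = 8025 MPa = 8.025e+09 Pa.
Pad sides 4.788 mm × 1.225 mm = 0.004788 m × 0.001225 m. Contact area A = 0.004788 m × 0.001225 m = 5.865e-06 m².
Depth limit h_lim = 0.06540 mm = 6.540e-05 m.
SI base units throughout: W = 240.8 N, H = 8.025e+09 Pa, K = 1.831e-04.
Permissible volume V_lim = h_lim·A = 6.540e-05 · 5.865e-06 = 3.836e-10 m³.
Inverting, life L = V_lim·H/(K·W) = 3.836e-10 · 8.025e+09 / (1.831e-04 · 240.8) = 69.82 m.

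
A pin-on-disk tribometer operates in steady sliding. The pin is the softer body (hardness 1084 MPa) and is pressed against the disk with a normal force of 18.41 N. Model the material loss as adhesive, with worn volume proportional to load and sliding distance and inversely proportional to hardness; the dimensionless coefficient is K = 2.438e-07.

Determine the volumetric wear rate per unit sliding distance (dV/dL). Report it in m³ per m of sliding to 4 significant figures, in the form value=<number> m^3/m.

value=4.141e-15 m^3/m

The computation holds full precision. Displayed values are rounded — a single final rounding to 4 significant digits.
Hardness H = 1084 MPa = 1.084e+09 Pa.
Working in SI base units: W = 18.41 N, H = 1.084e+09 Pa, K = 2.438e-07.
The wear rate dV/dL = K·W/H, so: 2.438e-07 · 18.41 / 1.084e+09 = 4.141e-15 m³/m.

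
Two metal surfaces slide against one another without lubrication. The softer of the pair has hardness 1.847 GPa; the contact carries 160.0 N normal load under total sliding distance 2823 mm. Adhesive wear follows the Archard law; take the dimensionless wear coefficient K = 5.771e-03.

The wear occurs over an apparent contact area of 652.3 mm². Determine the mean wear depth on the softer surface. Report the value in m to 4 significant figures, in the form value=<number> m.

The algebra carries full float precision, and intermediates are printed rounded, and rounded once at the end, at 4 significant figures.
Convert: Distance covered L = 2823 mm = 2.823 m.
Convert: Hardness H = 1.847 GPa = 1.847e+09 Pa.
Convert: Contact area A = 652.3 mm² = 6.523e-04 m².
In SI base units: W = 160.0 N, H = 1.847e+09 Pa, K = 5.771e-03.
Wear volume V = K·W·L/H = 5.771e-03 · 160.0 · 2.823 / 1.847e+09 = 1.411e-09 m³.
Mean depth h = V/A = 1.411e-09 / 6.523e-04 = 2.164e-06 m.

value=2.164e-06 m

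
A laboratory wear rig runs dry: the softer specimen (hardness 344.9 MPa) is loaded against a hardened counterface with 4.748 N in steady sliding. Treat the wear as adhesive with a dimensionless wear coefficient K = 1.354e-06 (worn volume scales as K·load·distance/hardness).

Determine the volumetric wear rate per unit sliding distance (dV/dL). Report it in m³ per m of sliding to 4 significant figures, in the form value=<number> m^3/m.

value=1.864e-14 m^3/m

All working math keeps full precision. Printed values are rounded. Rounded once at the end: 4 significant figures.
Hardness H = 344.9 MPa = 3.449e+08 Pa.
In SI base units, W = 4.748 N, H = 3.449e+08 Pa, K = 1.354e-06.
Wear rate dV/dL = K·W/H, per unit distance: 1.354e-06 · 4.748 / 3.449e+08 = 1.864e-14 m³/m.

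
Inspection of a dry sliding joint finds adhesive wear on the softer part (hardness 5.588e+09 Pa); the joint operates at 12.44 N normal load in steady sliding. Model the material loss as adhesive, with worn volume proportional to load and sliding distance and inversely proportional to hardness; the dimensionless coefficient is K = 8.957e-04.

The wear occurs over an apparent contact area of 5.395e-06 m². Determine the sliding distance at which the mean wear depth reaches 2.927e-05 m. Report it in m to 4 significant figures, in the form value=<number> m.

Each operation maintains exact precision. Intermediates are displayed rounded, and one last rounding, at 4 significant digits.
Working in SI base units: W = 12.44 N, H = 5.588e+09 Pa, K = 8.957e-04.
Permissible volume V_lim = h_lim·A = 2.927e-05 · 5.395e-06 = 1.579e-10 m³.
Thus life L = V_lim·H/(K·W) = 1.579e-10 · 5.588e+09 / (8.957e-04 · 12.44) = 79.19 m.

value=79.19 m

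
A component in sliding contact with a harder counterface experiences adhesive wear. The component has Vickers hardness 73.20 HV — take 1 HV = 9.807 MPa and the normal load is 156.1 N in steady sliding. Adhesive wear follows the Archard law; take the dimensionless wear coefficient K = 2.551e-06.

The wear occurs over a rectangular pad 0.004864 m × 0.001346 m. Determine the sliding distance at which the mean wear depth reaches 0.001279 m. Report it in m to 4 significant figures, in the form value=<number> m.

value=1.510e+04 m

Intermediates are shown rounded; the computation maintains full precision — rounded just once: 4 significant figures.
Convert: Hardness H = 73.20 HV × 9.807 MPa/HV = 717.9 MPa = 7.179e+08 Pa.
Convert: Contact area A = 0.004864 m × 0.001346 m = 6.547e-06 m².
Working in SI base units: W = 156.1 N, H = 7.179e+08 Pa, K = 2.551e-06.
Wearable volume V_lim = h_lim·A = 0.001279 · 6.547e-06 = 8.374e-09 m³.
Thus life L = V_lim·H/(K·W) = 8.374e-09 · 7.179e+08 / (2.551e-06 · 156.1) = 1.510e+04 m.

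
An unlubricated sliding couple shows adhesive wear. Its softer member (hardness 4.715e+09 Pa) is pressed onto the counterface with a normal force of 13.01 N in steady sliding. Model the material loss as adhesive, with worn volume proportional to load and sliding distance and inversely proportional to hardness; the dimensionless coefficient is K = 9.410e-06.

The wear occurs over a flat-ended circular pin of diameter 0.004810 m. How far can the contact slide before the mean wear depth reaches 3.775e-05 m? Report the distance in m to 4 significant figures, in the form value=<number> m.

value=2.642e+04 m

Every step carries exact precision. Displayed values are rounded. Rounded once at the end, at 4 significant figures.
Convert: Contact area A = π·d²/4 = π·(0.004810 m)²/4 = 1.817e-05 m².
In SI base units, W = 13.01 N, H = 4.715e+09 Pa, K = 9.410e-06.
Allowed volume V_lim = h_lim·A = 3.775e-05 · 1.817e-05 = 6.860e-10 m³.
So the life L = V_lim·H/(K·W) = 6.860e-10 · 4.715e+09 / (9.410e-06 · 13.01) = 2.642e+04 m.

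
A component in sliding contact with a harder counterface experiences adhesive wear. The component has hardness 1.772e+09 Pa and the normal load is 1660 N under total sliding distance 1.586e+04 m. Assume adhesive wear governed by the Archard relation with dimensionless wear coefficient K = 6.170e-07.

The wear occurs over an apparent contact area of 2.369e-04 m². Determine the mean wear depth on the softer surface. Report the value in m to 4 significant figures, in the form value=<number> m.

value=3.870e-05 m

The algebra maintains full precision; quoted intermediates are rounded, and a single final rounding: four significant digits.
In SI base units: W = 1660 N, H = 1.772e+09 Pa, K = 6.170e-07.
Volume removed: V = K·W·L/H = 6.170e-07 · 1660 · 1.586e+04 / 1.772e+09 = 9.167e-09 m³.
Depth of wear h = V/A = 9.167e-09 / 2.369e-04 = 3.870e-05 m.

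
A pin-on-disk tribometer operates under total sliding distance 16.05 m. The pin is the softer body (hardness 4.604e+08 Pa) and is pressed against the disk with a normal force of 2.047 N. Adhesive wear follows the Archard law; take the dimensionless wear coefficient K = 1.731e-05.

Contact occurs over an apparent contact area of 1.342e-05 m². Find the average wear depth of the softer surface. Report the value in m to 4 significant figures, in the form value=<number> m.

value=9.205e-08 m

The algebra keeps full precision — the intermediates are shown rounded — rounded once at the end to four significant figures.
In SI base units, W = 2.047 N, H = 4.604e+08 Pa, K = 1.731e-05.
Wear volume V = K·W·L/H = 1.731e-05 · 2.047 · 16.05 / 4.604e+08 = 1.235e-12 m³.
Depth of wear h = V/A = 1.235e-12 / 1.342e-05 = 9.205e-08 m.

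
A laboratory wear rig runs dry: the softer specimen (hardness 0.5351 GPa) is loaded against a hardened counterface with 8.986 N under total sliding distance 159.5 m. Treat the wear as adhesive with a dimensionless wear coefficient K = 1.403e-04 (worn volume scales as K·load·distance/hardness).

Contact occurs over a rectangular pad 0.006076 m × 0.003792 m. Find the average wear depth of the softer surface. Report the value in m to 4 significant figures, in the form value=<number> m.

Intermediates are displayed rounded, and the computation carries full float precision — one last rounding, at four significant figures.
Hardness H = 0.5351 GPa = 5.351e+08 Pa.
Contact area A = 0.006076 m × 0.003792 m = 2.304e-05 m².
As SI base values: W = 8.986 N, H = 5.351e+08 Pa, K = 1.403e-04.
By Archard's law, V = K·W·L/H = 1.403e-04 · 8.986 · 159.5 / 5.351e+08 = 3.758e-10 m³.
Depth h = V/A = 3.758e-10 / 2.304e-05 = 1.631e-05 m.

value=1.631e-05 m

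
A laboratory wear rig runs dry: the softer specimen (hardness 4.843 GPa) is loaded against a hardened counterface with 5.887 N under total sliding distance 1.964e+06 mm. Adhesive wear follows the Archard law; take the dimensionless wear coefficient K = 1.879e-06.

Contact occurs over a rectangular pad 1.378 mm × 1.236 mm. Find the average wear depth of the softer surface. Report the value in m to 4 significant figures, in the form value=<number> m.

All working math keeps full float precision. Intermediate values are displayed rounded; rounded just once, at 4 significant digits.
Convert: Distance covered L = 1.964e+06 mm = 1964 m.
Convert: Hardness H = 4.843 GPa = 4.843e+09 Pa.
Convert: Pad sides 1.378 mm × 1.236 mm = 0.001378 m × 0.001236 m. Contact area A = 0.001378 m × 0.001236 m = 1.703e-06 m².
SI base units throughout: W = 5.887 N, H = 4.843e+09 Pa, K = 1.879e-06.
Archard volume V = K·W·L/H = 1.879e-06 · 5.887 · 1964 / 4.843e+09 = 4.486e-12 m³.
Average depth h = V/A = 4.486e-12 / 1.703e-06 = 2.634e-06 m.

value=2.634e-06 m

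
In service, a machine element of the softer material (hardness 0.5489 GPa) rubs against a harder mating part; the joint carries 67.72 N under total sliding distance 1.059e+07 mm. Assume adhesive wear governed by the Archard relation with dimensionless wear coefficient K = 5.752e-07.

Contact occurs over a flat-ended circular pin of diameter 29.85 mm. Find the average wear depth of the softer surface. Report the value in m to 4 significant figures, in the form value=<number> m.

Every step runs at exact precision. Intermediates are printed rounded, and rounded just once, at 4 significant figures.
Sliding distance L = 1.059e+07 mm = 1.059e+04 m.
Hardness H = 0.5489 GPa = 5.489e+08 Pa.
Pin diameter d = 29.85 mm = 0.02985 m. Contact area A = π·d²/4 = π·(0.02985 m)²/4 = 6.998e-04 m².
SI base units throughout: W = 67.72 N, H = 5.489e+08 Pa, K = 5.752e-07.
Wear volume V = K·W·L/H = 5.752e-07 · 67.72 · 1.059e+04 / 5.489e+08 = 7.515e-10 m³.
Mean wear depth h = V/A = 7.515e-10 / 6.998e-04 = 1.074e-06 m.

value=1.074e-06 m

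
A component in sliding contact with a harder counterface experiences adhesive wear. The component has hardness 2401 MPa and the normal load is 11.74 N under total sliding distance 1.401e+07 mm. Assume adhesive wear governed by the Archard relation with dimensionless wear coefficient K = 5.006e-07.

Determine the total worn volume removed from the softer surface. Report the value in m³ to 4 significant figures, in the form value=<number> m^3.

All arithmetic carries exact precision, and intermediates are shown rounded. Rounded just once to four significant digits.
Convert: Sliding distance L = 1.401e+07 mm = 1.401e+04 m.
Convert: Hardness H = 2401 MPa = 2.401e+09 Pa.
Collected in SI base units: W = 11.74 N, H = 2.401e+09 Pa, K = 5.006e-07.
The Archard volume V = K·W·L/H = 5.006e-07 · 11.74 · 1.401e+04 / 2.401e+09 = 3.429e-11 m³.

value=3.429e-11 m^3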